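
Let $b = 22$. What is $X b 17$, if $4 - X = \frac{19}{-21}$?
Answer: $\frac{38522}{21} \approx 1834.4$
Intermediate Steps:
$X = \frac{103}{21}$ ($X = 4 - \frac{19}{-21} = 4 - 19 \left(- \frac{1}{21}\right) = 4 - - \frac{19}{21} = 4 + \frac{19}{21} = \frac{103}{21} \approx 4.9048$)
$X b 17 = \frac{103}{21} \cdot 22 \cdot 17 = \frac{2266}{21} \cdot 17 = \frac{38522}{21}$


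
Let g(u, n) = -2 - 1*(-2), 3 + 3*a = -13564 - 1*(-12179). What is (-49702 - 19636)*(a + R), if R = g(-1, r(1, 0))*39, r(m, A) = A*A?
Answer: 96241144/3 ≈ 3.2080e+7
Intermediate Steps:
a = -1388/3 (a = -1 + (-13564 - 1*(-12179))/3 = -1 + (-13564 + 12179)/3 = -1 + (1/3)*(-1385) = -1 - 1385/3 = -1388/3 ≈ -462.67)
r(m, A) = A**2
g(u, n) = 0 (g(u, n) = -2 + 2 = 0)
R = 0 (R = 0*39 = 0)
(-49702 - 19636)*(a + R) = (-49702 - 19636)*(-1388/3 + 0) = -69338*(-1388/3) = 96241144/3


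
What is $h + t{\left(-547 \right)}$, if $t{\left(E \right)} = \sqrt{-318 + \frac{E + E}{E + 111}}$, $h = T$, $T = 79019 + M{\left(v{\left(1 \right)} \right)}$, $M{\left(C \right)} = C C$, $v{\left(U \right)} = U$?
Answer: $79020 + \frac{i \sqrt{14993386}}{218} \approx 79020.0 + 17.762 i$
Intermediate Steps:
$M{\left(C \right)} = C^{2}$
$T = 79020$ ($T = 79019 + 1^{2} = 79019 + 1 = 79020$)
$h = 79020$
$t{\left(E \right)} = \sqrt{-318 + \frac{2 E}{111 + E}}$
$h + t{\left(-547 \right)} = 79020 + \sqrt{2} \sqrt{\frac{-17649 - -86426}{111 - 547}} = 79020 + \sqrt{2} \sqrt{\frac{-17649 + 86426}{-436}} = 79020 + \sqrt{2} \sqrt{\left(- \frac{1}{436}\right) 68777} = 79020 + \sqrt{2} \sqrt{- \frac{68777}{436}} = 79020 + \sqrt{2} \frac{i \sqrt{7496693}}{218} = 79020 + \frac{i \sqrt{14993386}}{218}$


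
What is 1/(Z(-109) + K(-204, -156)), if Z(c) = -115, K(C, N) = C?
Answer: -1/319 ≈ -0.0031348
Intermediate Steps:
1/(Z(-109) + K(-204, -156)) = 1/(-115 - 204) = 1/(-319) = -1/319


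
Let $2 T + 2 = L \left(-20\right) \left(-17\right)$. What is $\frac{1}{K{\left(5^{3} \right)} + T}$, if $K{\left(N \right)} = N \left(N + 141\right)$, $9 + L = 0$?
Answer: $\frac{1}{31719} \approx 3.1527 \cdot 10^{-5}$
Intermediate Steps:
$L = -9$ ($L = -9 + 0 = -9$)
$K{\left(N \right)} = N \left(141 + N\right)$
$T = -1531$ ($T = -1 + \frac{\left(-9\right) \left(-20\right) \left(-17\right)}{2} = -1 + \frac{180 \left(-17\right)}{2} = -1 + \frac{1}{2} \left(-3060\right) = -1 - 1530 = -1531$)
$\frac{1}{K{\left(5^{3} \right)} + T} = \frac{1}{5^{3} \left(141 + 5^{3}\right) - 1531} = \frac{1}{125 \left(141 + 125\right) - 1531} = \frac{1}{125 \cdot 266 - 1531} = \frac{1}{33250 - 1531} = \frac{1}{31719}$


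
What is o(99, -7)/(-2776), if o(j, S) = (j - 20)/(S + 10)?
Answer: -79/8328 ≈ -0.0094861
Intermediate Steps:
o(j, S) = (-20 + j)/(10 + S)
o(99, -7)/(-2776) = ((-20 + 99)/(10 - 7))/(-2776) = (79/3)*(-1/2776) = -79/8328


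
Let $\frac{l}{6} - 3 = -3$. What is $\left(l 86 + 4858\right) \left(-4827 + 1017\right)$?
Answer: $-18508980$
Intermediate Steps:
$l = 0$ ($l = 18 + 6 \left(-3\right) = 18 - 18 = 0$)
$\left(l 86 + 4858\right) \left(-4827 + 1017\right) = \left(0 \cdot 86 + 4858\right) \left(-4827 + 1017\right) = \left(0 + 4858\right) \left(-3810\right) = 4858 \left(-3810\right) = -18508980$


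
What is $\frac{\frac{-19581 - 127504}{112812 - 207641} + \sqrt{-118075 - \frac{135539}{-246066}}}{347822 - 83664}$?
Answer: $\frac{6395}{1089123434} + \frac{i \sqrt{7149227994195126}}{65000302428} \approx 5.8717 \cdot 10^{-6} + 0.0013008 i$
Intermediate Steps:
$\frac{\frac{-19581 - 127504}{112812 - 207641} + \sqrt{-118075 - \frac{135539}{-246066}}}{347822 - 83664} = \frac{- \frac{147085}{-94829} + \sqrt{-118075 - - \frac{135539}{246066}}}{264158} = \left(\left(-147085\right) \left(- \frac{1}{94829}\right) + \sqrt{-118075 + \frac{135539}{246066}}\right) \frac{1}{264158} = \left(\frac{6395}{4123} + \sqrt{- \frac{29054107411}{246066}}\right) \frac{1}{264158} = \left(\frac{6395}{4123} + \frac{i \sqrt{7149227994195126}}{246066}\right) \frac{1}{264158} = \frac{6395}{1089123434} + \frac{i \sqrt{7149227994195126}}{65000302428}$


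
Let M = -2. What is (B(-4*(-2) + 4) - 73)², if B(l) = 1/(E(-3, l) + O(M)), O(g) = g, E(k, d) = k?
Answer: 133956/25 ≈ 5358.2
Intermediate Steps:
B(l) = -⅕ (B(l) = 1/(-3 - 2) = 1/(-5) = -⅕)
(B(-4*(-2) + 4) - 73)² = (-⅕ - 73)² = (-366/5)² = 133956/25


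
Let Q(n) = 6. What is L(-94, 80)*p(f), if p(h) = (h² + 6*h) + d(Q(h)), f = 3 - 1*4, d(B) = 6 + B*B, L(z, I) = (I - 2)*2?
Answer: 5772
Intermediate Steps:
L(z, I) = -4 + 2*I (L(z, I) = (-2 + I)*2 = -4 + 2*I)
d(B) = 6 + B²
f = -1 (f = 3 - 4 = -1)
p(h) = 42 + h² + 6*h (p(h) = (h² + 6*h) + (6 + 6²) = (h² + 6*h) + (6 + 36) = (h² + 6*h) + 42 = 42 + h² + 6*h)
L(-94, 80)*p(f) = (-4 + 2*80)*(42 + (-1)² + 6*(-1)) = (-4 + 160)*(42 + 1 - 6) = 156*37 = 5772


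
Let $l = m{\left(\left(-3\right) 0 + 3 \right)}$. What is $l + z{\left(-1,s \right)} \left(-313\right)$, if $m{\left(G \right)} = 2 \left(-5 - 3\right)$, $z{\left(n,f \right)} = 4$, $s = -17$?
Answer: $-1268$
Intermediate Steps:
$m{\left(G \right)} = -16$ ($m{\left(G \right)} = 2 \left(-8\right) = -16$)
$l = -16$
$l + z{\left(-1,s \right)} \left(-313\right) = -16 + 4 \left(-313\right) = -16 - 1252 = -1268$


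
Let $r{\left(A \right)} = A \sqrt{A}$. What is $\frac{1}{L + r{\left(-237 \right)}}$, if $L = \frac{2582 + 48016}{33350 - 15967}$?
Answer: $\frac{32575742}{148981043076523} + \frac{23871326431 i \sqrt{237}}{1340829387688707} \approx 2.1866 \cdot 10^{-7} + 0.00027408 i$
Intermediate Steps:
$r{\left(A \right)} = A^{\frac{3}{2}}$
$L = \frac{50598}{17383} \approx 2.9108$
$\frac{1}{L + r{\left(-237 \right)}} = \frac{1}{\frac{50598}{17383} + \left(-237\right)^{\frac{3}{2}}} = \frac{1}{\frac{50598}{17383} - 237 i \sqrt{237}}$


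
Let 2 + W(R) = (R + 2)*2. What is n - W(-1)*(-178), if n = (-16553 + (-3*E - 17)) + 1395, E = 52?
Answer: -15331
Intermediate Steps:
W(R) = 2 + 2*R (W(R) = -2 + (R + 2)*2 = -2 + (2 + R)*2 = -2 + (4 + 2*R) = 2 + 2*R)
n = -15331 (n = (-16553 + (-3*52 - 17)) + 1395 = (-16553 + (-156 - 17)) + 1395 = (-16553 - 173) + 1395 = -16726 + 1395 = -15331)
n - W(-1)*(-178) = -15331 - (2 + 2*(-1))*(-178) = -15331 - (2 - 2)*(-178) = -15331 - 0*(-178) = -15331 - 1*0 = -15331 + 0 = -15331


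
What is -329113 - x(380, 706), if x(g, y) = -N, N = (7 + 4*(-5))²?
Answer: -328944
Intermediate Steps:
N = 169 (N = (7 - 20)² = (-13)² = 169)
x(g, y) = -169 (x(g, y) = -1*169 = -169)
-329113 - x(380, 706) = -329113 - 1*(-169) = -329113 + 169 = -328944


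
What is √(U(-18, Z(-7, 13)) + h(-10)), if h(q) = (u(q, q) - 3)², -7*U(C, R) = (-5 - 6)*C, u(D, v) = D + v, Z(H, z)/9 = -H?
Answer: √24535/7 ≈ 22.377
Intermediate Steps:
Z(H, z) = -9*H (Z(H, z) = 9*(-H) = -9*H)
U(C, R) = 11*C/7 (U(C, R) = -(-5 - 6)*C/7 = -(-11)*C/7 = 11*C/7)
h(q) = (-3 + 2*q)² (h(q) = ((q + q) - 3)² = (2*q - 3)² = (-3 + 2*q)²)
√(U(-18, Z(-7, 13)) + h(-10)) = √((11/7)*(-18) + (-3 + 2*(-10))²) = √(-198/7 + (-3 - 20)²) = √(-198/7 + (-23)²) = √(-198/7 + 529) = √(3505/7) = √24535/7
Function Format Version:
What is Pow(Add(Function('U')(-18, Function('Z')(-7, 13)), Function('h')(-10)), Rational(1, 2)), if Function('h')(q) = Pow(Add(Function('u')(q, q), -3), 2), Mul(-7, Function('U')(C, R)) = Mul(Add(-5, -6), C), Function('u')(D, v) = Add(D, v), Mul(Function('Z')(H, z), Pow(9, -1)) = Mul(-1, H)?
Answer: Mul(Rational(1, 7), Pow(24535, Rational(1, 2))) ≈ 22.377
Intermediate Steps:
Function('Z')(H, z) = Mul(-9, H) (Function('Z')(H, z) = Mul(9, Mul(-1, H)) = Mul(-9, H))
Function('U')(C, R) = Mul(Rational(11, 7), C) (Function('U')(C, R) = Mul(Rational(-1, 7), Mul(Add(-5, -6), C)) = Mul(Rational(-1, 7), Mul(-11, C)) = Mul(Rational(11, 7), C))
Function('h')(q) = Pow(Add(-3, Mul(2, q)), 2) (Function('h')(q) = Pow(Add(Add(q, q), -3), 2) = Pow(Add(Mul(2, q), -3), 2) = Pow(Add(-3, Mul(2, q)), 2))
Pow(Add(Function('U')(-18, Function('Z')(-7, 13)), Function('h')(-10)), Rational(1, 2)) = Pow(Add(Mul(Rational(11, 7), -18), Pow(Add(-3, Mul(2, -10)), 2)), Rational(1, 2)) = Pow(Add(Rational(-198, 7), Pow(Add(-3, -20), 2)), Rational(1, 2)) = Pow(Add(Rational(-198, 7), Pow(-23, 2)), Rational(1, 2)) = Pow(Add(Rational(-198, 7), 529), Rational(1, 2)) = Pow(Rational(3505, 7), Rational(1, 2)) = Mul(Rational(1, 7), Pow(24535, Rational(1, 2)))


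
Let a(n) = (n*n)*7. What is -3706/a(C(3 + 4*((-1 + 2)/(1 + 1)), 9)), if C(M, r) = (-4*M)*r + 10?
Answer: -109/5950 ≈ -0.018319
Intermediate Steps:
C(M, r) = 10 - 4*M*r (C(M, r) = -4*M*r + 10 = 10 - 4*M*r)
a(n) = 7*n**2 (a(n) = n**2*7 = 7*n**2)
-3706/a(C(3 + 4*((-1 + 2)/(1 + 1)), 9)) = -3706*1/(7*(10 - 4*(3 + 4*((-1 + 2)/(1 + 1)))*9)**2) = -3706*1/(7*(10 - 4*(3 + 4*(1/2))*9)**2) = -3706*1/(7*(10 - 4*(3 + 2)*9)**2) = -3706*1/(7*(10 - 4*5*9)**2) = -3706*1/(7*(10 - 180)**2) = -3706/(7*(-170)**2) = -3706/(7*28900) = -3706/202300 = -3706*1/202300 = -109/5950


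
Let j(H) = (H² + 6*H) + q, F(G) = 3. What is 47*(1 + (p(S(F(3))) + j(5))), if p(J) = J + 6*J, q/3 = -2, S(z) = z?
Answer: 3337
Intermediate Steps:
q = -6 (q = 3*(-2) = -6)
j(H) = -6 + H² + 6*H (j(H) = (H² + 6*H) - 6 = -6 + H² + 6*H)
p(J) = 7*J
47*(1 + (p(S(F(3))) + j(5))) = 47*(1 + (7*3 + (-6 + 5² + 6*5))) = 47*(1 + (21 + (-6 + 25 + 30))) = 47*(1 + (21 + 49)) = 47*(1 + 70) = 47*71 = 3337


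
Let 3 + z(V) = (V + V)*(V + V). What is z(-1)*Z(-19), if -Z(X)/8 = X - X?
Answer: 0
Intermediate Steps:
Z(X) = 0 (Z(X) = -8*(X - X) = -8*0 = 0)
z(V) = -3 + 4*V² (z(V) = -3 + (V + V)*(V + V) = -3 + (2*V)*(2*V) = -3 + 4*V²)
z(-1)*Z(-19) = (-3 + 4*(-1)²)*0 = (-3 + 4*1)*0 = (-3 + 4)*0 = 1*0 = 0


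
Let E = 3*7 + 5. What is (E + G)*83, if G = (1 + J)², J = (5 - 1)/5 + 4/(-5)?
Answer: 2241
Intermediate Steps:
J = 0 (J = 4*(⅕) + 4*(-⅕) = ⅘ - ⅘ = 0)
E = 26 (E = 21 + 5 = 26)
G = 1 (G = (1 + 0)² = 1² = 1)
(E + G)*83 = (26 + 1)*83 = 27*83 = 2241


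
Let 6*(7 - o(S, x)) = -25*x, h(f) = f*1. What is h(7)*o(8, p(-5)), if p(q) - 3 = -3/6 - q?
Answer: 1071/4 ≈ 267.75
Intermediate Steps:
h(f) = f
p(q) = 5/2 - q (p(q) = 3 + (-3/6 - q) = 3 + (-3*⅙ - q) = 3 + (-½ - q) = 5/2 - q)
o(S, x) = 7 + 25*x/6 (o(S, x) = 7 - (-25)*x/6 = 7 + 25*x/6)
h(7)*o(8, p(-5)) = 7*(7 + 25*(5/2 - 1*(-5))/6) = 7*(7 + 25*(5/2 + 5)/6) = 7*(7 + (25/6)*(15/2)) = 7*(7 + 125/4) = 7*(153/4) = 1071/4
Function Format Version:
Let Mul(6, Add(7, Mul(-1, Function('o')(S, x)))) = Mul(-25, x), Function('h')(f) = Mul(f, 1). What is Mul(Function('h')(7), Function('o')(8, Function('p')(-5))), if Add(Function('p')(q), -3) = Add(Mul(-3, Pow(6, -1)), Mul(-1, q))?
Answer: Rational(1071, 4) ≈ 267.75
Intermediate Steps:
Function('h')(f) = f
Function('p')(q) = Add(Rational(5, 2), Mul(-1, q)) (Function('p')(q) = Add(3, Add(Mul(-3, Pow(6, -1)), Mul(-1, q))) = Add(3, Add(Mul(-3, Rational(1, 6)), Mul(-1, q))) = Add(3, Add(Rational(-1, 2), Mul(-1, q))) = Add(Rational(5, 2), Mul(-1, q)))
Function('o')(S, x) = Add(7, Mul(Rational(25, 6), x)) (Function('o')(S, x) = Add(7, Mul(Rational(-1, 6), Mul(-25, x))) = Add(7, Mul(Rational(25, 6), x)))
Mul(Function('h')(7), Function('o')(8, Function('p')(-5))) = Mul(7, Add(7, Mul(Rational(25, 6), Add(Rational(5, 2), Mul(-1, -5))))) = Mul(7, Add(7, Mul(Rational(25, 6), Add(Rational(5, 2), 5)))) = Mul(7, Add(7, Mul(Rational(25, 6), Rational(15, 2)))) = Mul(7, Add(7, Rational(125, 4))) = Mul(7, Rational(153, 4)) = Rational(1071, 4)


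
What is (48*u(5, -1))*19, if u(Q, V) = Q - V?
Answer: 5472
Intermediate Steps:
(48*u(5, -1))*19 = (48*(5 - 1*(-1)))*19 = (48*(5 + 1))*19 = (48*6)*19 = 288*19 = 5472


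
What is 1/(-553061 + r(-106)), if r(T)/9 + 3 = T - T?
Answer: -1/553088 ≈ -1.8080e-6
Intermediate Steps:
r(T) = -27 (r(T) = -27 + 9*(T - T) = -27 + 9*0 = -27 + 0 = -27)
1/(-553061 + r(-106)) = 1/(-553061 - 27) = 1/(-553088) = -1/553088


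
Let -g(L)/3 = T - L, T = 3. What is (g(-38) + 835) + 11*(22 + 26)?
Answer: 1240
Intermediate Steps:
g(L) = -9 + 3*L (g(L) = -3*(3 - L) = -9 + 3*L)
(g(-38) + 835) + 11*(22 + 26) = ((-9 + 3*(-38)) + 835) + 11*(22 + 26) = ((-9 - 114) + 835) + 11*48 = (-123 + 835) + 528 = 712 + 528 = 1240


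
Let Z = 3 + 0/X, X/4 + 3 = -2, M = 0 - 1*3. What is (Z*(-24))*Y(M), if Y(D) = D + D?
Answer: 432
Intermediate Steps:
M = -3 (M = 0 - 3 = -3)
X = -20 (X = -12 + 4*(-2) = -12 - 8 = -20)
Y(D) = 2*D
Z = 3 (Z = 3 + 0/(-20) = 3 - 1/20*0 = 3 + 0 = 3)
(Z*(-24))*Y(M) = (3*(-24))*(2*(-3)) = -72*(-6) = 432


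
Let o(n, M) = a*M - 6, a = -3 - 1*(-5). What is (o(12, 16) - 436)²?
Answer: 168100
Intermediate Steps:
a = 2 (a = -3 + 5 = 2)
o(n, M) = -6 + 2*M (o(n, M) = 2*M - 6 = -6 + 2*M)
(o(12, 16) - 436)² = ((-6 + 2*16) - 436)² = ((-6 + 32) - 436)² = (26 - 436)² = (-410)² = 168100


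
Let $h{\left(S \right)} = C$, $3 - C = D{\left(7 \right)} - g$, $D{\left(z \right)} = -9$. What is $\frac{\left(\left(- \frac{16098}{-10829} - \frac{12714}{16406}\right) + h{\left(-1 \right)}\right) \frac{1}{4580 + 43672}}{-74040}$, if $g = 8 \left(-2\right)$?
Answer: $\frac{22469939}{24411779705869920} \approx 9.2045 \cdot 10^{-10}$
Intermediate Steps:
$g = -16$
$C = -4$ ($C = 3 - \left(-9 - -16\right) = 3 - \left(-9 + 16\right) = 3 - 7 = -4$)
$h{\left(S \right)} = -4$
$\frac{\left(\left(- \frac{16098}{-10829} - \frac{12714}{16406}\right) + h{\left(-1 \right)}\right) \frac{1}{4580 + 43672}}{-74040} = \frac{\left(\left(- \frac{16098}{-10829} - \frac{12714}{16406}\right) - 4\right) \frac{1}{4580 + 43672}}{-74040} = \frac{\left(\left(-16098\right) \left(- \frac{1}{10829}\right) - \frac{489}{631}\right) - 4}{48252} \left(- \frac{1}{74040}\right) = \left(\left(\frac{16098}{10829} - \frac{489}{631}\right) - 4\right) \frac{1}{48252} \left(- \frac{1}{74040}\right) = \left(\frac{4862457}{6833099} - 4\right) \frac{1}{48252} \left(- \frac{1}{74040}\right) = \left(- \frac{22469939}{6833099}\right) \frac{1}{48252} \left(- \frac{1}{74040}\right) = \left(- \frac{22469939}{329710692948}\right) \left(- \frac{1}{74040}\right) = \frac{22469939}{24411779705869920}$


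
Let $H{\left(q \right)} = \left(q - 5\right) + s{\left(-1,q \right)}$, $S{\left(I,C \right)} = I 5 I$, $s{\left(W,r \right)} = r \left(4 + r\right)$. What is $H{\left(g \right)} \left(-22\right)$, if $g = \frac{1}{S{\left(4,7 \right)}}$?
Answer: $\frac{347589}{3200} \approx 108.62$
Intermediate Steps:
$S{\left(I,C \right)} = 5 I^{2}$ ($S{\left(I,C \right)} = 5 I I = 5 I^{2}$)
$g = \frac{1}{80}$ ($g = \frac{1}{5 \cdot 4^{2}} = \frac{1}{5 \cdot 16} = \frac{1}{80} \approx 0.0125$)
$H{\left(q \right)} = -5 + q + q \left(4 + q\right)$ ($H{\left(q \right)} = \left(q - 5\right) + q \left(4 + q\right) = \left(-5 + q\right) + q \left(4 + q\right) = -5 + q + q \left(4 + q\right)$)
$H{\left(g \right)} \left(-22\right) = \left(-5 + \frac{1}{80} + \frac{4 + \frac{1}{80}}{80}\right) \left(-22\right) = \left(-5 + \frac{1}{80} + \frac{1}{80} \cdot \frac{321}{80}\right) \left(-22\right) = \left(-5 + \frac{1}{80} + \frac{321}{6400}\right) \left(-22\right) = \left(- \frac{31599}{6400}\right) \left(-22\right) = \frac{347589}{3200}$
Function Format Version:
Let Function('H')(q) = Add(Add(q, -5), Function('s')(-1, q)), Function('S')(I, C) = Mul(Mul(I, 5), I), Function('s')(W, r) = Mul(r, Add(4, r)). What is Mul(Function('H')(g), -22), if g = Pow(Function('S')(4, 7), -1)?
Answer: Rational(347589, 3200) ≈ 108.62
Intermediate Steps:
Function('S')(I, C) = Mul(5, Pow(I, 2)) (Function('S')(I, C) = Mul(Mul(5, I), I) = Mul(5, Pow(I, 2)))
g = Rational(1, 80) (g = Pow(Mul(5, Pow(4, 2)), -1) = Pow(Mul(5, 16), -1) = Pow(80, -1) = Rational(1, 80) ≈ 0.012500)
Function('H')(q) = Add(-5, q, Mul(q, Add(4, q))) (Function('H')(q) = Add(Add(q, -5), Mul(q, Add(4, q))) = Add(Add(-5, q), Mul(q, Add(4, q))) = Add(-5, q, Mul(q, Add(4, q))))
Mul(Function('H')(g), -22) = Mul(Add(-5, Rational(1, 80), Mul(Rational(1, 80), Add(4, Rational(1, 80)))), -22) = Mul(Add(-5, Rational(1, 80), Mul(Rational(1, 80), Rational(321, 80))), -22) = Mul(Add(-5, Rational(1, 80), Rational(321, 6400)), -22) = Mul(Rational(-31599, 6400), -22) = Rational(347589, 3200)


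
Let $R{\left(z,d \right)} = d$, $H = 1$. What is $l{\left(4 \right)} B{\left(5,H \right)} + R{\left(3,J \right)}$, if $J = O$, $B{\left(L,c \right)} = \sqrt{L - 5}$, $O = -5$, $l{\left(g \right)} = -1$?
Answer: $-5$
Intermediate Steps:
$B{\left(L,c \right)} = \sqrt{-5 + L}$
$J = -5$
$l{\left(4 \right)} B{\left(5,H \right)} + R{\left(3,J \right)} = - \sqrt{-5 + 5} - 5 = - \sqrt{0} - 5 = \left(-1\right) 0 - 5 = 0 - 5 = -5$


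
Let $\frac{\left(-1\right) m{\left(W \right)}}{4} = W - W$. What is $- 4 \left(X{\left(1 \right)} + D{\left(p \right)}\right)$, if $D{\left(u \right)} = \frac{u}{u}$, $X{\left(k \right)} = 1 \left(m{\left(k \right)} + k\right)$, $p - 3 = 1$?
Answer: $-8$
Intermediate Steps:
$m{\left(W \right)} = 0$ ($m{\left(W \right)} = - 4 \left(W - W\right) = \left(-4\right) 0 = 0$)
$p = 4$ ($p = 3 + 1 = 4$)
$X{\left(k \right)} = k$ ($X{\left(k \right)} = 1 \left(0 + k\right) = 1 k = k$)
$D{\left(u \right)} = 1$
$- 4 \left(X{\left(1 \right)} + D{\left(p \right)}\right) = - 4 \left(1 + 1\right) = \left(-4\right) 2 = -8$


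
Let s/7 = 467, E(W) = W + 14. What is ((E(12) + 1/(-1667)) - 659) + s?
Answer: 4394211/1667 ≈ 2636.0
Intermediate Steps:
E(W) = 14 + W
s = 3269 (s = 7*467 = 3269)
((E(12) + 1/(-1667)) - 659) + s = (((14 + 12) + 1/(-1667)) - 659) + 3269 = ((26 - 1/1667) - 659) + 3269 = (43341/1667 - 659) + 3269 = -1055212/1667 + 3269 = 4394211/1667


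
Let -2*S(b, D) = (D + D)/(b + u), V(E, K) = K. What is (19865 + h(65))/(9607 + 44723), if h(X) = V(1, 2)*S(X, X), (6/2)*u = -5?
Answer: 188698/516135 ≈ 0.36560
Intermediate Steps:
u = -5/3 (u = (⅓)*(-5) = -5/3 ≈ -1.6667)
S(b, D) = -D/(-5/3 + b) (S(b, D) = -(D + D)/(2*(b - 5/3)) = -2*D/(2*(-5/3 + b)) = -D/(-5/3 + b))
h(X) = -6*X/(-5 + 3*X) (h(X) = 2*(-3*X/(-5 + 3*X)) = -6*X/(-5 + 3*X))
(19865 + h(65))/(9607 + 44723) = (19865 - 6*65/(-5 + 3*65))/(9607 + 44723) = (19865 - 6*65/(-5 + 195))/54330 = (19865 - 6*65/190)*(1/54330) = (19865 - 6*65*1/190)*(1/54330) = (19865 - 39/19)*(1/54330) = (377396/19)*(1/54330) = 188698/516135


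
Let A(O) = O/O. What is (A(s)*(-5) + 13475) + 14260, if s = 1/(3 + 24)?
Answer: 27730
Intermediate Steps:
s = 1/27 ≈ 0.037037
A(O) = 1
(A(s)*(-5) + 13475) + 14260 = (1*(-5) + 13475) + 14260 = (-5 + 13475) + 14260 = 13470 + 14260 = 27730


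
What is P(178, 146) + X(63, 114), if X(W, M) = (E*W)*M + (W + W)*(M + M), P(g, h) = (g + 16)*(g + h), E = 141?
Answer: 1104246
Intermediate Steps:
P(g, h) = (16 + g)*(g + h)
X(W, M) = 145*M*W (X(W, M) = (141*W)*M + (W + W)*(M + M) = 141*M*W + (2*W)*(2*M) = 141*M*W + 4*M*W = 145*M*W)
P(178, 146) + X(63, 114) = (178**2 + 16*178 + 16*146 + 178*146) + 145*114*63 = (31684 + 2848 + 2336 + 25988) + 1041390 = 62856 + 1041390 = 1104246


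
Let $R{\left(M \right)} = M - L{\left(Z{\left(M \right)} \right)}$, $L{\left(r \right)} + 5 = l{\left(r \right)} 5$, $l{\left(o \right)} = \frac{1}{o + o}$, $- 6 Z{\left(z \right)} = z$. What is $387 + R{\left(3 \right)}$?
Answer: $400$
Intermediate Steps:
$Z{\left(z \right)} = - \frac{z}{6}$
$l{\left(o \right)} = \frac{1}{2 o}$
$L{\left(r \right)} = -5 + \frac{5}{2 r}$ ($L{\left(r \right)} = -5 + \frac{1}{2 r} 5 = -5 + \frac{5}{2 r}$)
$R{\left(M \right)} = 5 + M + \frac{15}{M}$ ($R{\left(M \right)} = M - \left(-5 + \frac{5}{2 \left(- \frac{M}{6}\right)}\right) = M - \left(-5 + \frac{5 \left(- \frac{6}{M}\right)}{2}\right) = M - \left(-5 - \frac{15}{M}\right) = M + \left(5 + \frac{15}{M}\right) = 5 + M + \frac{15}{M}$)
$387 + R{\left(3 \right)} = 387 + \left(5 + 3 + \frac{15}{3}\right) = 387 + \left(5 + 3 + 15 \cdot \frac{1}{3}\right) = 387 + \left(5 + 3 + 5\right) = 387 + 13 = 400$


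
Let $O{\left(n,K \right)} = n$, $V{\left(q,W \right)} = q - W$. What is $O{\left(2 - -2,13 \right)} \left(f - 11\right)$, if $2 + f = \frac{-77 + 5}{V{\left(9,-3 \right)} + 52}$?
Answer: $- \frac{113}{2} \approx -56.5$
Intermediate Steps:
$f = - \frac{25}{8}$ ($f = -2 + \frac{-77 + 5}{\left(9 - -3\right) + 52} = -2 - \frac{72}{\left(9 + 3\right) + 52} = -2 - \frac{72}{12 + 52} = -2 - \frac{72}{64} = -2 - \frac{9}{8} = - \frac{25}{8} \approx -3.125$)
$O{\left(2 - -2,13 \right)} \left(f - 11\right) = \left(2 - -2\right) \left(- \frac{25}{8} - 11\right) = \left(2 + 2\right) \left(- \frac{113}{8}\right) = 4 \left(- \frac{113}{8}\right) = - \frac{113}{2}$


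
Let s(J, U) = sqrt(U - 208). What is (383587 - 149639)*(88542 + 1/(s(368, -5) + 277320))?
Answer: 531018674129830456856/25635460871 - 233948*I*sqrt(213)/76906382613 ≈ 2.0714e+10 - 4.4396e-5*I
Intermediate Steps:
s(J, U) = sqrt(-208 + U)
(383587 - 149639)*(88542 + 1/(s(368, -5) + 277320)) = (383587 - 149639)*(88542 + 1/(sqrt(-208 - 5) + 277320)) = 233948*(88542 + 1/(sqrt(-213) + 277320)) = 233948*(88542 + 1/(I*sqrt(213) + 277320)) = 233948*(88542 + 1/(277320 + I*sqrt(213))) = 20714223816 + 233948/(277320 + I*sqrt(213))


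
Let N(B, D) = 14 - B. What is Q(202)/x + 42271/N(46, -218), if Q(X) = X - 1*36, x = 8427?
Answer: -356212405/269664 ≈ -1320.9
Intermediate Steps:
Q(X) = -36 + X (Q(X) = X - 36 = -36 + X)
Q(202)/x + 42271/N(46, -218) = (-36 + 202)/8427 + 42271/(14 - 1*46) = 166*(1/8427) + 42271/(14 - 46) = 166/8427 + 42271/(-32) = 166/8427 + 42271*(-1/32) = 166/8427 - 42271/32 = -356212405/269664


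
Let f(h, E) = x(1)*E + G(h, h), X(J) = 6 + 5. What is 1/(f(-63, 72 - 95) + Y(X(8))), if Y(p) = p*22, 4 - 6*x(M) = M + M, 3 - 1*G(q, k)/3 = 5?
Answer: 3/685 ≈ 0.0043796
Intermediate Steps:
G(q, k) = -6 (G(q, k) = 9 - 3*5 = 9 - 15 = -6)
X(J) = 11
x(M) = ⅔ - M/3 (x(M) = ⅔ - (M + M)/6 = ⅔ - M/3)
f(h, E) = -6 + E/3 (f(h, E) = (⅔ - ⅓*1)*E - 6 = (⅔ - ⅓)*E - 6 = E/3 - 6 = -6 + E/3)
Y(p) = 22*p
1/(f(-63, 72 - 95) + Y(X(8))) = 1/((-6 + (72 - 95)/3) + 22*11) = 1/((-6 + (⅓)*(-23)) + 242) = 1/((-6 - 23/3) + 242) = 1/(-41/3 + 242) = 1/(685/3) = 3/685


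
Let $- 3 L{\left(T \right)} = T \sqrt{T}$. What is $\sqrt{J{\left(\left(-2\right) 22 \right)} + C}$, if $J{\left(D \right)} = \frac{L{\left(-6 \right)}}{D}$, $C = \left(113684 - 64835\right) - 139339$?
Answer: $\frac{\sqrt{-43797160 - 22 i \sqrt{6}}}{22} \approx 0.00018506 - 300.82 i$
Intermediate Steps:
$L{\left(T \right)} = - \frac{T^{\frac{3}{2}}}{3}$ ($L{\left(T \right)} = - \frac{T \sqrt{T}}{3} = - \frac{T^{\frac{3}{2}}}{3}$)
$C = -90490$ ($C = 48849 - 139339 = -90490$)
$J{\left(D \right)} = \frac{2 i \sqrt{6}}{D}$ ($J{\left(D \right)} = \frac{\left(- \frac{1}{3}\right) \left(-6\right)^{\frac{3}{2}}}{D} = \frac{\left(- \frac{1}{3}\right) \left(- 6 i \sqrt{6}\right)}{D} = \frac{2 i \sqrt{6}}{D}$)
$\sqrt{J{\left(\left(-2\right) 22 \right)} + C} = \sqrt{\frac{2 i \sqrt{6}}{\left(-2\right) 22} - 90490} = \sqrt{\frac{2 i \sqrt{6}}{-44} - 90490} = \sqrt{2 i \sqrt{6} \left(- \frac{1}{44}\right) - 90490} = \sqrt{- \frac{i \sqrt{6}}{22} - 90490} = \sqrt{-90490 - \frac{i \sqrt{6}}{22}}$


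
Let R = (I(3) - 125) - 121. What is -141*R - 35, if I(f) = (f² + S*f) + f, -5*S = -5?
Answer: 32536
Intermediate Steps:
S = 1 (S = -⅕*(-5) = 1)
I(f) = f² + 2*f (I(f) = (f² + 1*f) + f = (f² + f) + f = (f + f²) + f = f² + 2*f)
R = -231 (R = (3*(2 + 3) - 125) - 121 = (3*5 - 125) - 121 = (15 - 125) - 121 = -110 - 121 = -231)
-141*R - 35 = -141*(-231) - 35 = 32571 - 35 = 32536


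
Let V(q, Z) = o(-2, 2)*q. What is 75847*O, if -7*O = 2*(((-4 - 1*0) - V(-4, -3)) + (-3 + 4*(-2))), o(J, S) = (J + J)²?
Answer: -1061858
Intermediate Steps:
o(J, S) = 4*J² (o(J, S) = (2*J)² = 4*J²)
V(q, Z) = 16*q (V(q, Z) = (4*(-2)²)*q = (4*4)*q = 16*q)
O = -14 (O = -2*(((-4 - 1*0) - 16*(-4)) + (-3 + 4*(-2)))/7 = -2*(((-4 + 0) - 1*(-64)) + (-3 - 8))/7 = -2*((-4 + 64) - 11)/7 = -2*(60 - 11)/7 = -2*49/7 = -⅐*98 = -14)
75847*O = 75847*(-14) = -1061858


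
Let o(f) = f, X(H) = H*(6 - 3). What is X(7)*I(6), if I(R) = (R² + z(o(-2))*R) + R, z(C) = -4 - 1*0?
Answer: 378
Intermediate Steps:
X(H) = 3*H (X(H) = H*3 = 3*H)
z(C) = -4 (z(C) = -4 + 0 = -4)
I(R) = R² - 3*R (I(R) = (R² - 4*R) + R = R² - 3*R)
X(7)*I(6) = (3*7)*(6*(-3 + 6)) = 21*(6*3) = 21*18 = 378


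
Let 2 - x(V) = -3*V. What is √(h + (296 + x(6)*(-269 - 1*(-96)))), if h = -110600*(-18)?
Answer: 14*√10141 ≈ 1409.8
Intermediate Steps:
x(V) = 2 + 3*V (x(V) = 2 - (-3)*V = 2 + 3*V)
h = 1990800
√(h + (296 + x(6)*(-269 - 1*(-96)))) = √(1990800 + (296 + (2 + 3*6)*(-269 - 1*(-96)))) = √(1990800 + (296 + (2 + 18)*(-269 + 96))) = √(1990800 + (296 + 20*(-173))) = √(1990800 + (296 - 3460)) = √(1990800 - 3164) = √1987636 = 14*√10141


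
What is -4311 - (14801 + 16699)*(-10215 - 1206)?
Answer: 359757189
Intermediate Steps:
-4311 - (14801 + 16699)*(-10215 - 1206) = -4311 - 31500*(-11421) = -4311 - 1*(-359761500) = -4311 + 359761500 = 359757189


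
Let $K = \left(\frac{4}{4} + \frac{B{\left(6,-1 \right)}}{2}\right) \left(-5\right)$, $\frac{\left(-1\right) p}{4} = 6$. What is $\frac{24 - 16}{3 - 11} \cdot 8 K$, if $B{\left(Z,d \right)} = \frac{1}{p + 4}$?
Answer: $39$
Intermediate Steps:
$p = -24$ ($p = \left(-4\right) 6 = -24$)
$B{\left(Z,d \right)} = - \frac{1}{20}$ ($B{\left(Z,d \right)} = \frac{1}{-24 + 4} = \frac{1}{-20} = - \frac{1}{20}$)
$K = - \frac{39}{8}$ ($K = \left(\frac{4}{4} - \frac{1}{20 \cdot 2}\right) \left(-5\right) = \left(4 \cdot \frac{1}{4} - \frac{1}{40}\right) \left(-5\right) = \left(1 - \frac{1}{40}\right) \left(-5\right) = \frac{39}{40} \left(-5\right) = - \frac{39}{8} \approx -4.875$)
$\frac{24 - 16}{3 - 11} \cdot 8 K = \frac{24 - 16}{3 - 11} \cdot 8 \left(- \frac{39}{8}\right) = \frac{8}{-8} \cdot 8 \left(- \frac{39}{8}\right) = 8 \left(- \frac{1}{8}\right) 8 \left(- \frac{39}{8}\right) = \left(-1\right) 8 \left(- \frac{39}{8}\right) = \left(-8\right) \left(- \frac{39}{8}\right) = 39$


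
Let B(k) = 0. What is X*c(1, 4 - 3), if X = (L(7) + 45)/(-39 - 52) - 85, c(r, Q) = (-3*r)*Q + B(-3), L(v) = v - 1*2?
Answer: 23355/91 ≈ 256.65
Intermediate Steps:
L(v) = -2 + v (L(v) = v - 2 = -2 + v)
c(r, Q) = -3*Q*r (c(r, Q) = (-3*r)*Q + 0 = -3*Q*r + 0 = -3*Q*r)
X = -7785/91 (X = ((-2 + 7) + 45)/(-39 - 52) - 85 = (5 + 45)/(-91) - 85 = 50*(-1/91) - 85 = -50/91 - 85 = -7785/91 ≈ -85.549)
X*c(1, 4 - 3) = -(-23355)*(4 - 3)/91 = -(-23355)/91 = -7785/91*(-3) = 23355/91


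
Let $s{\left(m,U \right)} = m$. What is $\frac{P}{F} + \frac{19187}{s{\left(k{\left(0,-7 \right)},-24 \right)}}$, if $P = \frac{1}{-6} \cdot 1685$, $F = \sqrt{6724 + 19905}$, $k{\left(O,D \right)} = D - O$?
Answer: $-2741 - \frac{1685 \sqrt{26629}}{159774} \approx -2742.7$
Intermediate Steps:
$F = \sqrt{26629} \approx 163.18$
$P = - \frac{1685}{6}$ ($P = \left(- \frac{1}{6}\right) 1685 = - \frac{1685}{6} \approx -280.83$)
$\frac{P}{F} + \frac{19187}{s{\left(k{\left(0,-7 \right)},-24 \right)}} = - \frac{1685}{6 \sqrt{26629}} + \frac{19187}{-7 - 0} = - \frac{1685 \frac{\sqrt{26629}}{26629}}{6} + \frac{19187}{-7 + 0} = - \frac{1685 \sqrt{26629}}{159774} + \frac{19187}{-7} = - \frac{1685 \sqrt{26629}}{159774} + 19187 \left(- \frac{1}{7}\right) = - \frac{1685 \sqrt{26629}}{159774} - 2741 = -2741 - \frac{1685 \sqrt{26629}}{159774}$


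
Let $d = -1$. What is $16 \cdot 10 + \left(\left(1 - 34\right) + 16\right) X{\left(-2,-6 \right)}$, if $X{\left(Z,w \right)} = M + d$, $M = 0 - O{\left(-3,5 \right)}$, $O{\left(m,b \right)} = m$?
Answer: $126$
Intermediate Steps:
$M = 3$ ($M = 0 - -3 = 0 + 3 = 3$)
$X{\left(Z,w \right)} = 2$ ($X{\left(Z,w \right)} = 3 - 1 = 2$)
$16 \cdot 10 + \left(\left(1 - 34\right) + 16\right) X{\left(-2,-6 \right)} = 16 \cdot 10 + \left(\left(1 - 34\right) + 16\right) 2 = 160 + \left(-33 + 16\right) 2 = 160 - 34 = 126$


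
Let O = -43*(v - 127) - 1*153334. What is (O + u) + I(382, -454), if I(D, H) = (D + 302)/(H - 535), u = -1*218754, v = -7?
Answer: -362297098/989 ≈ -3.6633e+5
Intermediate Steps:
u = -218754
O = -147572 (O = -43*(-7 - 127) - 1*153334 = -43*(-134) - 153334 = 5762 - 153334 = -147572)
I(D, H) = (302 + D)/(-535 + H)
(O + u) + I(382, -454) = (-147572 - 218754) + (302 + 382)/(-535 - 454) = -366326 + 684/(-989) = -366326 - 1/989*684 = -366326 - 684/989 = -362297098/989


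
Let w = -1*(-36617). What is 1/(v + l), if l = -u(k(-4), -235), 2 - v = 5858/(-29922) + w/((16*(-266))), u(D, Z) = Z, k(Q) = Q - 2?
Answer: 9096288/2235862079 ≈ 0.0040684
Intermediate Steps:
k(Q) = -2 + Q
w = 36617
v = 98234399/9096288 (v = 2 - (5858/(-29922) + 36617/((16*(-266)))) = 2 - (5858*(-1/29922) + 36617/(-4256)) = 2 - (-2929/14961 + 36617*(-1/4256)) = 2 - (-2929/14961 - 5231/608) = 2 - 1*(-80041823/9096288) = 2 + 80041823/9096288 = 98234399/9096288 ≈ 10.799)
l = 235 (l = -1*(-235) = 235)
1/(v + l) = 1/(98234399/9096288 + 235) = 1/(2235862079/9096288) = 9096288/2235862079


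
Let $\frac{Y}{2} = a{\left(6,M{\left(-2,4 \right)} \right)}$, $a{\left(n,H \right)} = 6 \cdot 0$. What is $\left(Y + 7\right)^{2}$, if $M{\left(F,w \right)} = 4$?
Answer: $49$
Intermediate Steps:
$a{\left(n,H \right)} = 0$
$Y = 0$ ($Y = 2 \cdot 0 = 0$)
$\left(Y + 7\right)^{2} = \left(0 + 7\right)^{2} = 7^{2} = 49$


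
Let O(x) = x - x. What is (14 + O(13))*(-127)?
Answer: -1778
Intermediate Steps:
O(x) = 0
(14 + O(13))*(-127) = (14 + 0)*(-127) = 14*(-127) = -1778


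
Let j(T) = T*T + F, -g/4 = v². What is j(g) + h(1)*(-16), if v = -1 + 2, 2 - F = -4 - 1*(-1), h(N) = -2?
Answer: 53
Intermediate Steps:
F = 5 (F = 2 - (-4 - 1*(-1)) = 2 - (-4 + 1) = 2 - 1*(-3) = 2 + 3 = 5)
v = 1
g = -4 (g = -4*1² = -4*1 = -4)
j(T) = 5 + T² (j(T) = T*T + 5 = T² + 5 = 5 + T²)
j(g) + h(1)*(-16) = (5 + (-4)²) - 2*(-16) = (5 + 16) + 32 = 21 + 32 = 53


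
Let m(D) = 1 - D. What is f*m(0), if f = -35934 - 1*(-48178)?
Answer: 12244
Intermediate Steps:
f = 12244 (f = -35934 + 48178 = 12244)
f*m(0) = 12244*(1 - 1*0) = 12244*(1 + 0) = 12244*1 = 12244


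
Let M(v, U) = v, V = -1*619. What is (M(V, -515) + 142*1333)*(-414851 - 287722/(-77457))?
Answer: -2020801305948465/25819 ≈ -7.8268e+10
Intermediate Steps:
V = -619
(M(V, -515) + 142*1333)*(-414851 - 287722/(-77457)) = (-619 + 142*1333)*(-414851 - 287722/(-77457)) = (-619 + 189286)*(-414851 - 287722*(-1/77457)) = 188667*(-414851 + 287722/77457) = 188667*(-32132826185/77457) = -2020801305948465/25819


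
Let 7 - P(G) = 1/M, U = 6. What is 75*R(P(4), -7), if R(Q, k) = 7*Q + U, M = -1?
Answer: 4650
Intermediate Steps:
P(G) = 8 (P(G) = 7 - 1/(-1) = 7 - 1*(-1) = 7 + 1 = 8)
R(Q, k) = 6 + 7*Q (R(Q, k) = 7*Q + 6 = 6 + 7*Q)
75*R(P(4), -7) = 75*(6 + 7*8) = 75*(6 + 56) = 75*62 = 4650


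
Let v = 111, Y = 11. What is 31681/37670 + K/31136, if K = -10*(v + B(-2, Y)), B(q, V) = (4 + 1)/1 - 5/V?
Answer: 2592957519/3225456080 ≈ 0.80390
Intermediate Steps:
B(q, V) = 5 - 5/V (B(q, V) = 5*1 - 5/V = 5 - 5/V)
K = -12710/11 (K = -10*(111 + (5 - 5/11)) = -10*(111 + 50/11) = -10*1271/11 = -12710/11 ≈ -1155.5)
31681/37670 + K/31136 = 31681/37670 - 12710/11/31136 = 31681*(1/37670) - 12710/11*1/31136 = 31681/37670 - 6355/171248 = 2592957519/3225456080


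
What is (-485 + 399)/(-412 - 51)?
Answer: 86/463 ≈ 0.18575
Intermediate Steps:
(-485 + 399)/(-412 - 51) = -86/(-463) = -86*(-1/463) = 86/463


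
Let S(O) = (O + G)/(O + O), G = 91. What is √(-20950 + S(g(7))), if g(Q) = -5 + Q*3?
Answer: 3*I*√148954/8 ≈ 144.73*I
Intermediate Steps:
g(Q) = -5 + 3*Q
S(O) = (91 + O)/(2*O) (S(O) = (O + 91)/(O + O) = (91 + O)/((2*O)) = (91 + O)*(1/(2*O)) = (91 + O)/(2*O))
√(-20950 + S(g(7))) = √(-20950 + (91 + (-5 + 3*7))/(2*(-5 + 3*7))) = √(-20950 + (91 + (-5 + 21))/(2*(-5 + 21))) = √(-20950 + (½)*(91 + 16)/16) = √(-20950 + (½)*(1/16)*107) = √(-20950 + 107/32) = √(-670293/32) = 3*I*√148954/8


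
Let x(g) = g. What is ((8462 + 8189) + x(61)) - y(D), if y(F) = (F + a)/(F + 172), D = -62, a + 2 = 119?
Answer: 33423/2 ≈ 16712.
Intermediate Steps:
a = 117 (a = -2 + 119 = 117)
y(F) = (117 + F)/(172 + F) (y(F) = (F + 117)/(F + 172) = (117 + F)/(172 + F))
((8462 + 8189) + x(61)) - y(D) = ((8462 + 8189) + 61) - (117 - 62)/(172 - 62) = (16651 + 61) - 55/110 = 16712 - 55/110 = 16712 - 1*½ = 16712 - ½ = 33423/2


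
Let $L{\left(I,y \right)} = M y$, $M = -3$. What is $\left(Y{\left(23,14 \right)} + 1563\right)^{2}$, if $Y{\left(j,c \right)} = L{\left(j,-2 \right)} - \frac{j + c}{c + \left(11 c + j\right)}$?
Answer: $\frac{89785328164}{36481} \approx 2.4612 \cdot 10^{6}$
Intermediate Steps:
$L{\left(I,y \right)} = - 3 y$
$Y{\left(j,c \right)} = 6 - \frac{c + j}{j + 12 c}$ ($Y{\left(j,c \right)} = \left(-3\right) \left(-2\right) - \frac{j + c}{c + \left(11 c + j\right)} = 6 - \frac{c + j}{c + \left(j + 11 c\right)} = 6 - \frac{c + j}{j + 12 c}$)
$\left(Y{\left(23,14 \right)} + 1563\right)^{2} = \left(\frac{5 \cdot 23 + 71 \cdot 14}{23 + 12 \cdot 14} + 1563\right)^{2} = \left(\frac{115 + 994}{23 + 168} + 1563\right)^{2} = \left(\frac{1}{191} \cdot 1109 + 1563\right)^{2} = \left(\frac{1109}{191} + 1563\right)^{2} = \left(\frac{299642}{191}\right)^{2} = \frac{89785328164}{36481}$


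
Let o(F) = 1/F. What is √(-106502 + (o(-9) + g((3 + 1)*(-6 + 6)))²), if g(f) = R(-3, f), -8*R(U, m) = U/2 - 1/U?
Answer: I*√2208425447/144 ≈ 326.35*I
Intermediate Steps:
R(U, m) = -U/16 + 1/(8*U) (R(U, m) = -(U/2 - 1/U)/8 = -U/16 + 1/(8*U))
g(f) = 7/48 (g(f) = (1/16)*(2 - 1*(-3)²)/(-3) = (1/16)*(-⅓)*(2 - 1*9) = (1/16)*(-⅓)*(2 - 9) = (1/16)*(-⅓)*(-7) = 7/48)
√(-106502 + (o(-9) + g((3 + 1)*(-6 + 6)))²) = √(-106502 + (1/(-9) + 7/48)²) = √(-106502 + (-⅑ + 7/48)²) = √(-106502 + (5/144)²) = √(-106502 + 25/20736) = √(-2208425447/20736) = I*√2208425447/144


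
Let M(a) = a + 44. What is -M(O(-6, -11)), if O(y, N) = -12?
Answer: -32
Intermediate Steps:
M(a) = 44 + a
-M(O(-6, -11)) = -(44 - 12) = -1*32 = -32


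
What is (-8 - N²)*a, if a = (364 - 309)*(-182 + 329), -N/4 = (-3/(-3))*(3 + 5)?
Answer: -8343720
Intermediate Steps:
N = -32 (N = -4*(-3/(-3))*(3 + 5) = -4*(-3*(-⅓))*8 = -4*8 = -32)
a = 8085 (a = 55*147 = 8085)
(-8 - N²)*a = (-8 - 1*(-32)²)*8085 = (-8 - 1*1024)*8085 = (-8 - 1024)*8085 = -1032*8085 = -8343720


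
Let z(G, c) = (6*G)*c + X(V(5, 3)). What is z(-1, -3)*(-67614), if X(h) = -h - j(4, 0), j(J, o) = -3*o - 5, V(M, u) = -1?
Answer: -1622736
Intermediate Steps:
j(J, o) = -5 - 3*o
X(h) = 5 - h (X(h) = -h - (-5 - 3*0) = -h - (-5 + 0) = -h - 1*(-5) = -h + 5 = 5 - h)
z(G, c) = 6 + 6*G*c (z(G, c) = (6*G)*c + (5 - 1*(-1)) = 6*G*c + (5 + 1) = 6*G*c + 6 = 6 + 6*G*c)
z(-1, -3)*(-67614) = (6 + 6*(-1)*(-3))*(-67614) = (6 + 18)*(-67614) = 24*(-67614) = -1622736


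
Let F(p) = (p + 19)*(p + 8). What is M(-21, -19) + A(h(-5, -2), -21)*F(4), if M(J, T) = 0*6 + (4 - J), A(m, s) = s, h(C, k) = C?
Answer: -5771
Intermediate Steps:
F(p) = (8 + p)*(19 + p) (F(p) = (19 + p)*(8 + p) = (8 + p)*(19 + p))
M(J, T) = 4 - J (M(J, T) = 0 + (4 - J) = 4 - J)
M(-21, -19) + A(h(-5, -2), -21)*F(4) = (4 - 1*(-21)) - 21*(152 + 4² + 27*4) = (4 + 21) - 21*(152 + 16 + 108) = 25 - 21*276 = 25 - 5796 = -5771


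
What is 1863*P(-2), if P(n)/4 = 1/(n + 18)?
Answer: 1863/4 ≈ 465.75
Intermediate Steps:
P(n) = 4/(18 + n) (P(n) = 4/(n + 18) = 4/(18 + n))
1863*P(-2) = 1863*(4/(18 - 2)) = 1863*(4/16) = 1863*(4*(1/16)) = 1863*(¼) = 1863/4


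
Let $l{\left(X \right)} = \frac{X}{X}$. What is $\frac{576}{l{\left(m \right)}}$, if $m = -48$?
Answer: $576$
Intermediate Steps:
$l{\left(X \right)} = 1$
$\frac{576}{l{\left(m \right)}} = \frac{576}{1} = 576 \cdot 1 = 576$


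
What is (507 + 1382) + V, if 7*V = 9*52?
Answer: 13691/7 ≈ 1955.9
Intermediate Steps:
V = 468/7 (V = (9*52)/7 = (1/7)*468 = 468/7 ≈ 66.857)
(507 + 1382) + V = (507 + 1382) + 468/7 = 1889 + 468/7 = 13691/7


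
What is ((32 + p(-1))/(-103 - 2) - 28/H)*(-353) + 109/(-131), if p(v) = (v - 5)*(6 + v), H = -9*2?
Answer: -22415947/41265 ≈ -543.22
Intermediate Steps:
H = -18
p(v) = (-5 + v)*(6 + v)
((32 + p(-1))/(-103 - 2) - 28/H)*(-353) + 109/(-131) = ((32 + (-30 - 1 + (-1)²))/(-103 - 2) - 28/(-18))*(-353) + 109/(-131) = ((32 + (-30 - 1 + 1))/(-105) - 28*(-1/18))*(-353) + 109*(-1/131) = ((32 - 30)*(-1/105) + 14/9)*(-353) - 109/131 = (2*(-1/105) + 14/9)*(-353) - 109/131 = (-2/105 + 14/9)*(-353) - 109/131 = (484/315)*(-353) - 109/131 = -170852/315 - 109/131 = -22415947/41265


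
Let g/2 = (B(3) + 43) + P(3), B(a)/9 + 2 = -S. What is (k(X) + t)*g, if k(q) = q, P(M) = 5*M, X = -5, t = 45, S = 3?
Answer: 1040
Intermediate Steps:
B(a) = -45 (B(a) = -18 + 9*(-1*3) = -18 + 9*(-3) = -18 - 27 = -45)
g = 26 (g = 2*((-45 + 43) + 5*3) = 2*(-2 + 15) = 2*13 = 26)
(k(X) + t)*g = (-5 + 45)*26 = 40*26 = 1040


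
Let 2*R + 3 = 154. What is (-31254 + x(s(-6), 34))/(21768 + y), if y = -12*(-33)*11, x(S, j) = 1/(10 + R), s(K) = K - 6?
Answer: -1336108/1116801 ≈ -1.1964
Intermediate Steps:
R = 151/2 (R = -3/2 + (½)*154 = -3/2 + 77 = 151/2 ≈ 75.500)
s(K) = -6 + K
x(S, j) = 2/171 (x(S, j) = 1/(10 + 151/2) = 1/(171/2) = 2/171)
y = 4356 (y = 396*11 = 4356)
(-31254 + x(s(-6), 34))/(21768 + y) = (-31254 + 2/171)/(21768 + 4356) = -5344432/171/26124 = -5344432/171*1/26124 = -1336108/1116801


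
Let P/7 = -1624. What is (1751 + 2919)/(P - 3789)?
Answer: -4670/15157 ≈ -0.30811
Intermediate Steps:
P = -11368 (P = 7*(-1624) = -11368)
(1751 + 2919)/(P - 3789) = (1751 + 2919)/(-11368 - 3789) = 4670/(-15157) = 4670*(-1/15157) = -4670/15157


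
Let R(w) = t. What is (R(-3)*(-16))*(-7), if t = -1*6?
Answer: -672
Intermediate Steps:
t = -6
R(w) = -6
(R(-3)*(-16))*(-7) = -6*(-16)*(-7) = 96*(-7) = -672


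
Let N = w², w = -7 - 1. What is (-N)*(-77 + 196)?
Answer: -7616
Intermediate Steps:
w = -8
N = 64 (N = (-8)² = 64)
(-N)*(-77 + 196) = (-1*64)*(-77 + 196) = -64*119 = -7616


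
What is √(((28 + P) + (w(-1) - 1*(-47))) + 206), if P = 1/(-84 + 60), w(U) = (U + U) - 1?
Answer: √40026/12 ≈ 16.672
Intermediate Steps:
w(U) = -1 + 2*U (w(U) = 2*U - 1 = -1 + 2*U)
P = -1/24 (P = 1/(-24) = -1/24 ≈ -0.041667)
√(((28 + P) + (w(-1) - 1*(-47))) + 206) = √(((28 - 1/24) + ((-1 + 2*(-1)) - 1*(-47))) + 206) = √((671/24 + ((-1 - 2) + 47)) + 206) = √((671/24 + (-3 + 47)) + 206) = √((671/24 + 44) + 206) = √(1727/24 + 206) = √(6671/24) = √40026/12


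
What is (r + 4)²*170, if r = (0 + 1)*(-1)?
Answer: 1530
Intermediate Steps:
r = -1 (r = 1*(-1) = -1)
(r + 4)²*170 = (-1 + 4)²*170 = 3²*170 = 9*170 = 1530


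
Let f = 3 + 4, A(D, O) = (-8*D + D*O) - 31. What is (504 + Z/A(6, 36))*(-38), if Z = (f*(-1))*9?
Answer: -2621430/137 ≈ -19135.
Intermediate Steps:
A(D, O) = -31 - 8*D + D*O
f = 7
Z = -63 (Z = (7*(-1))*9 = -7*9 = -63)
(504 + Z/A(6, 36))*(-38) = (504 - 63/(-31 - 8*6 + 6*36))*(-38) = (504 - 63/(-31 - 48 + 216))*(-38) = (504 - 63/137)*(-38) = (68985/137)*(-38) = -2621430/137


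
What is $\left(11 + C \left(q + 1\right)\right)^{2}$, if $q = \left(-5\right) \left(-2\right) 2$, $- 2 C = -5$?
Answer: $\frac{16129}{4} \approx 4032.3$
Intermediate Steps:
$C = \frac{5}{2}$ ($C = \left(- \frac{1}{2}\right) \left(-5\right) = \frac{5}{2} \approx 2.5$)
$q = 20$ ($q = 10 \cdot 2 = 20$)
$\left(11 + C \left(q + 1\right)\right)^{2} = \left(11 + \frac{5 \left(20 + 1\right)}{2}\right)^{2} = \left(11 + \frac{5}{2} \cdot 21\right)^{2} = \left(11 + \frac{105}{2}\right)^{2} = \left(\frac{127}{2}\right)^{2} = \frac{16129}{4}$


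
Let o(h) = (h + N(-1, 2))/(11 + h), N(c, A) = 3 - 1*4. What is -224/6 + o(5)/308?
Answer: -137981/3696 ≈ -37.333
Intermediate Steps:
N(c, A) = -1 (N(c, A) = 3 - 4 = -1)
o(h) = (-1 + h)/(11 + h) (o(h) = (h - 1)/(11 + h) = (-1 + h)/(11 + h))
-224/6 + o(5)/308 = -224/6 + ((-1 + 5)/(11 + 5))/308 = -224*1/6 + (4/16)*(1/308) = -112/3 + ((1/16)*4)*(1/308) = -112/3 + (1/4)*(1/308) = -112/3 + 1/1232 = -137981/3696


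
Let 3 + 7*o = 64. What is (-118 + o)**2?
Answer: 585225/49 ≈ 11943.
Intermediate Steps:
o = 61/7 (o = -3/7 + (1/7)*64 = -3/7 + 64/7 = 61/7 ≈ 8.7143)
(-118 + o)**2 = (-118 + 61/7)**2 = (-765/7)**2 = 585225/49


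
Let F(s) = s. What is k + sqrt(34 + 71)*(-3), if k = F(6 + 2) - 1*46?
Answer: -38 - 3*sqrt(105) ≈ -68.741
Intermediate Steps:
k = -38 (k = (6 + 2) - 1*46 = 8 - 46 = -38)
k + sqrt(34 + 71)*(-3) = -38 + sqrt(34 + 71)*(-3) = -38 + sqrt(105)*(-3) = -38 - 3*sqrt(105)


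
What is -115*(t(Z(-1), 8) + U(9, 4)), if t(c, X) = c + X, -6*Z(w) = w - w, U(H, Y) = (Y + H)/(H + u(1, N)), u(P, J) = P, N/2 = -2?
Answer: -2139/2 ≈ -1069.5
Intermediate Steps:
N = -4 (N = 2*(-2) = -4)
U(H, Y) = (H + Y)/(1 + H) (U(H, Y) = (Y + H)/(H + 1) = (H + Y)/(1 + H))
Z(w) = 0 (Z(w) = -(w - w)/6 = -1/6*0 = 0)
t(c, X) = X + c
-115*(t(Z(-1), 8) + U(9, 4)) = -115*((8 + 0) + (9 + 4)/(1 + 9)) = -115*(8 + 13/10) = -115*93/10 = -2139/2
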